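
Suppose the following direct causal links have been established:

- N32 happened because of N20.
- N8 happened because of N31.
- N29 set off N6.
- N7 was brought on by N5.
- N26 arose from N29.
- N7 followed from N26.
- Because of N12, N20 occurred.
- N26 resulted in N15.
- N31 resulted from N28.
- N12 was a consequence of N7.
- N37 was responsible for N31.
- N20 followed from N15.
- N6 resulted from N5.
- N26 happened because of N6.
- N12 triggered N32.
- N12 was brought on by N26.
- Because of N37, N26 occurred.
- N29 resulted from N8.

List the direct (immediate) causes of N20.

N12, N15

Upstream contributors include N28, N37, N31, N8, N29, N5, N6, N26, N7, but only N12, N15 feed directly into N20.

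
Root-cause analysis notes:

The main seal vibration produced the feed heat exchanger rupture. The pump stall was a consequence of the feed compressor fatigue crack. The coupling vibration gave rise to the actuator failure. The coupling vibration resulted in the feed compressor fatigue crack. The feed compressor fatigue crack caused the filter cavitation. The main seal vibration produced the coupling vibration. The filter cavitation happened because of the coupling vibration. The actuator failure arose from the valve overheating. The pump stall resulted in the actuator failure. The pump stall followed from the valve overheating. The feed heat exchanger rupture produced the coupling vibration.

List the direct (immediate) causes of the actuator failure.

Upstream contributors include the main seal vibration, the feed heat exchanger rupture, the feed compressor fatigue crack, but only the coupling vibration, the pump stall, the valve overheating feed directly into the actuator failure.

the coupling vibration, the pump stall, the valve overheating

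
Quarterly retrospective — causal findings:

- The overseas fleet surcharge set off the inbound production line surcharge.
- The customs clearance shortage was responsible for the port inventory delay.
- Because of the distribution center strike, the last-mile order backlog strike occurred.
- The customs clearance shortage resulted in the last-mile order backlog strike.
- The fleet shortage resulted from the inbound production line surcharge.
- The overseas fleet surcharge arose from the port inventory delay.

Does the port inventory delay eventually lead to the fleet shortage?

Yes

There is a causal chain: the port inventory delay → the overseas fleet surcharge → the inbound production line surcharge → the fleet shortage.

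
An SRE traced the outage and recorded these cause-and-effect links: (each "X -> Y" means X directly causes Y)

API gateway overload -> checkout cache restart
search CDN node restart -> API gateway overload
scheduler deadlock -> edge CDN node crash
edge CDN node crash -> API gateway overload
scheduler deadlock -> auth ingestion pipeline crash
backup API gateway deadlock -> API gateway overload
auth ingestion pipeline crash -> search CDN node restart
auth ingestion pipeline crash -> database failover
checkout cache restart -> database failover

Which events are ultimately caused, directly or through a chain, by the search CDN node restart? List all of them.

the API gateway overload, the checkout cache restart, the database failover

Direct effects: the API gateway overload.
2 steps out: the checkout cache restart.
3 steps out: the database failover.
Not reachable from it: the scheduler deadlock, the edge CDN node crash, the auth ingestion pipeline crash, the backup API gateway deadlock.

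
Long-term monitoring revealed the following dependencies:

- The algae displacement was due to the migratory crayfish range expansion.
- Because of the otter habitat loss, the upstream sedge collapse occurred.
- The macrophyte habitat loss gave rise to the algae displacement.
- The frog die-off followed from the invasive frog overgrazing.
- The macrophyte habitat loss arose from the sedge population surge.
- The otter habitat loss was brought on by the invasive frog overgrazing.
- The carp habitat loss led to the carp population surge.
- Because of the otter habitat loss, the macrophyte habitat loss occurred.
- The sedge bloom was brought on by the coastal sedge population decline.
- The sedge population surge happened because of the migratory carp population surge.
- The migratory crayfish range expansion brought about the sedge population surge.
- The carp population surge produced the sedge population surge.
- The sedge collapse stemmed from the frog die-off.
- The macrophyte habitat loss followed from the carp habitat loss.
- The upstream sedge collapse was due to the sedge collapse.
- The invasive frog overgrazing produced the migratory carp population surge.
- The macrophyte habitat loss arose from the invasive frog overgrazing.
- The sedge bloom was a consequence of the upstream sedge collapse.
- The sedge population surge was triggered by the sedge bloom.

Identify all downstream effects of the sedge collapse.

the algae displacement, the macrophyte habitat loss, the sedge bloom, the sedge population surge, the upstream sedge collapse

Direct effects: the upstream sedge collapse.
2 steps out: the sedge bloom.
3 steps out: the sedge population surge.
4 steps out: the macrophyte habitat loss.
5 steps out: the algae displacement.
Not reachable from it: the carp habitat loss, the carp population surge, the invasive frog overgrazing, the coastal sedge population decline, the migratory crayfish range expansion, the frog die-off, the otter habitat loss, the migratory carp population surge.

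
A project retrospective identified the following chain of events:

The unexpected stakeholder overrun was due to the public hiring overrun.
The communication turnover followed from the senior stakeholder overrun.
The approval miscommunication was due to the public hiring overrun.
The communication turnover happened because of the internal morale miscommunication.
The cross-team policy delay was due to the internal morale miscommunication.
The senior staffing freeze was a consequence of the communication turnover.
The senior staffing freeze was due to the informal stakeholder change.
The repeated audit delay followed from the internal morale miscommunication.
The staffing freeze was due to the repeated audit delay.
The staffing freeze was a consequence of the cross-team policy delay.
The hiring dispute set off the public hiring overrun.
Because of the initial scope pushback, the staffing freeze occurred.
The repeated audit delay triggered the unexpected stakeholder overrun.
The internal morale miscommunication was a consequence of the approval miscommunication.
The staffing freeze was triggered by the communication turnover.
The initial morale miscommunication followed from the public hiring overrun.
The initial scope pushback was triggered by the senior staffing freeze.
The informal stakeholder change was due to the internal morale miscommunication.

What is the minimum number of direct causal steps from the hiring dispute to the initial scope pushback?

Shortest chain: the hiring dispute → the public hiring overrun → the approval miscommunication → the internal morale miscommunication → the informal stakeholder change → the senior staffing freeze → the initial scope pushback.

6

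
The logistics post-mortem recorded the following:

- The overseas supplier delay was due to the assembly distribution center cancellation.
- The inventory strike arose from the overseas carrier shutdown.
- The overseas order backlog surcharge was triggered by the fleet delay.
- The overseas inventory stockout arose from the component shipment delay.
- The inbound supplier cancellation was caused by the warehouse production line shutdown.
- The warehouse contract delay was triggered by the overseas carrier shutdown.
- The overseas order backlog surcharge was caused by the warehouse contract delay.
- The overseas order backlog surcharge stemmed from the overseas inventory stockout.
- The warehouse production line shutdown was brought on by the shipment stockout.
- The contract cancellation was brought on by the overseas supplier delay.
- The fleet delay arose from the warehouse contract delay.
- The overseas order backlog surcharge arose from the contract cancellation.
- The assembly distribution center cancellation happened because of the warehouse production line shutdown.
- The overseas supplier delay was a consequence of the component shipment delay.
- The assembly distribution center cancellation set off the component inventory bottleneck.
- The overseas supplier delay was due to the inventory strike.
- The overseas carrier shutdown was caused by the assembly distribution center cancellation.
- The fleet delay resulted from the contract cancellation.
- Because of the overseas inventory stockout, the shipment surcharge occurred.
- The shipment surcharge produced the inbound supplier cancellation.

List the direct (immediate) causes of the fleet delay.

the contract cancellation, the warehouse contract delay

Upstream contributors include the component shipment delay, the shipment stockout, the warehouse production line shutdown, the assembly distribution center cancellation, the overseas carrier shutdown, the inventory strike, the overseas supplier delay, but only the contract cancellation, the warehouse contract delay feed directly into the fleet delay.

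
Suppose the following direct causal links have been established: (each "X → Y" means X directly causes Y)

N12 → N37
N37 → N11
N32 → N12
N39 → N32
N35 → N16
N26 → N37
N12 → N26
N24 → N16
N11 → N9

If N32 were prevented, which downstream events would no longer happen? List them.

N11, N12, N26, N37, N9

Downstream of N32: N12, N26, N37, N11, N9.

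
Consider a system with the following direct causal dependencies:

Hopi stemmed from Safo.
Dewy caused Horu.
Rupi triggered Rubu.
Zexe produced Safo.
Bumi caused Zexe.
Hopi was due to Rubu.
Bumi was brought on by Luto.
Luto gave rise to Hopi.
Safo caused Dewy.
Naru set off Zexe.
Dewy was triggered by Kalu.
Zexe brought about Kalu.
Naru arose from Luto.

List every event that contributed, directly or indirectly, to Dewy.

Immediate causes of Dewy: Safo, Kalu.
Further upstream: Luto, Bumi, Naru, Zexe.

Bumi, Kalu, Luto, Naru, Safo, Zexe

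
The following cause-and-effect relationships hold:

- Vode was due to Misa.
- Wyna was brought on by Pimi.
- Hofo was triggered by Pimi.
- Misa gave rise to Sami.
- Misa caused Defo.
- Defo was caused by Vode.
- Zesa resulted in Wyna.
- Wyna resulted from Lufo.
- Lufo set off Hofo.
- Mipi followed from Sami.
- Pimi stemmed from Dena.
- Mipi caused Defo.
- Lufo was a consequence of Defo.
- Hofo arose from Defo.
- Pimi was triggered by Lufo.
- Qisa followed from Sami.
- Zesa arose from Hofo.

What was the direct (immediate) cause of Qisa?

Sami

Upstream contributors include Misa, but only Sami feeds directly into Qisa.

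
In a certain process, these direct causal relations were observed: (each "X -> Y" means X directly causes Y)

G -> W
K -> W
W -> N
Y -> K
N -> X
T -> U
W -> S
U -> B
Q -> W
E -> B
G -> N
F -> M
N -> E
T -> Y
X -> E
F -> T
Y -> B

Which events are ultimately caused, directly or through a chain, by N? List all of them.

B, E, X

Direct effects: X, E.
2 steps out: B.
Not reachable from it: F, T, M, G, Y, K, Q, W, U, S.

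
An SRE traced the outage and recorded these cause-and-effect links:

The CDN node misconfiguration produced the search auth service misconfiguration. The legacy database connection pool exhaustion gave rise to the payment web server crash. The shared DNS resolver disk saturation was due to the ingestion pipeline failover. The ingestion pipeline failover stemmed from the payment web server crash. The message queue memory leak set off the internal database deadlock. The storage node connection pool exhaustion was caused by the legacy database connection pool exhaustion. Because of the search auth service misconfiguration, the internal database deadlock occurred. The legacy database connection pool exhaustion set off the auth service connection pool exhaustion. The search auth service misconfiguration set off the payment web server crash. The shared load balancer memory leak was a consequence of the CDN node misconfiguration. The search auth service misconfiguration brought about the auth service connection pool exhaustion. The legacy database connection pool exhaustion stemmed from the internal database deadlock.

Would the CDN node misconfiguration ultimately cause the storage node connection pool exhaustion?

There is a causal chain: the CDN node misconfiguration → the search auth service misconfiguration → the internal database deadlock → the legacy database connection pool exhaustion → the storage node connection pool exhaustion.

Yes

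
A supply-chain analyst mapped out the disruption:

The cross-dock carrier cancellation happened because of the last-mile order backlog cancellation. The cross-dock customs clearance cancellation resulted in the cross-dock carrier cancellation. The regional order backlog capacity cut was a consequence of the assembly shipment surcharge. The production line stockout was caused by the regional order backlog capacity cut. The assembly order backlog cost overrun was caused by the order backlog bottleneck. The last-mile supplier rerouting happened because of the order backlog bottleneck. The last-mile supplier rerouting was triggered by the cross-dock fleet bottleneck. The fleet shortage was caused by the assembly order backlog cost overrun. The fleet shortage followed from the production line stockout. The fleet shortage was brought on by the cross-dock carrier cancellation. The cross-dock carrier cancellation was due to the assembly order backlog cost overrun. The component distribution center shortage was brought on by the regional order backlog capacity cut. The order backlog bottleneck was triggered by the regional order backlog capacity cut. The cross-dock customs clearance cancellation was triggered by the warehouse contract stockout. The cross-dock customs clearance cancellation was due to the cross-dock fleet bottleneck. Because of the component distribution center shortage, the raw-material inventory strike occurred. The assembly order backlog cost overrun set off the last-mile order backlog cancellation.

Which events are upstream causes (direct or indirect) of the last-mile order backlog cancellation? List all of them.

the assembly order backlog cost overrun, the assembly shipment surcharge, the order backlog bottleneck, the regional order backlog capacity cut

Immediate cause of the last-mile order backlog cancellation: the assembly order backlog cost overrun.
Further upstream: the assembly shipment surcharge, the regional order backlog capacity cut, the order backlog bottleneck.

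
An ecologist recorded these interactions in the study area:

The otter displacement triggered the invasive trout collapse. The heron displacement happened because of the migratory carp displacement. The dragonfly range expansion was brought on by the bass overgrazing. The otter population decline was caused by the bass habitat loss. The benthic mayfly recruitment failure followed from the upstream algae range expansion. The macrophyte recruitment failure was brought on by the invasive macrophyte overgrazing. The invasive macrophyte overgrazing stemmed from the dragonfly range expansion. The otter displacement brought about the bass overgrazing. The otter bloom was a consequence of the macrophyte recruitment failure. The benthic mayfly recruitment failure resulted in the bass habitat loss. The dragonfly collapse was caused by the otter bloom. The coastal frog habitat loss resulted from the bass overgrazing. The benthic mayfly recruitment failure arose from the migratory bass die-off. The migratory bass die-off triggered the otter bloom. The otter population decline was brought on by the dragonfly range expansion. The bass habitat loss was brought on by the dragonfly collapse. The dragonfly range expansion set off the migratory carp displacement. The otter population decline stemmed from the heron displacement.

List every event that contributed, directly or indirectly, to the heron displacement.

the bass overgrazing, the dragonfly range expansion, the migratory carp displacement, the otter displacement

Immediate cause of the heron displacement: the migratory carp displacement.
Further upstream: the otter displacement, the bass overgrazing, the dragonfly range expansion.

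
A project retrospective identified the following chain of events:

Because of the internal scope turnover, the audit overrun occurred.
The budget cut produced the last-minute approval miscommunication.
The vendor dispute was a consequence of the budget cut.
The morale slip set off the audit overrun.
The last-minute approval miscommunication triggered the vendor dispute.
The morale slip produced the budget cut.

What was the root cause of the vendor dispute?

the morale slip

Tracing upstream from the vendor dispute: the vendor dispute ← the budget cut ← the morale slip.
The morale slip has no stated cause, so it is the root.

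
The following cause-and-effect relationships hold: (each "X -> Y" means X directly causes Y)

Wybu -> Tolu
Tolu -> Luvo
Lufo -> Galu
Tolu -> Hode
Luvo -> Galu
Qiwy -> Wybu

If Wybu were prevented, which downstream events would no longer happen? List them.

Downstream of Wybu: Tolu, Hode, Luvo, Galu.
Of those, still caused via another path: Galu.
The remainder have no surviving cause.

Hode, Luvo, Tolu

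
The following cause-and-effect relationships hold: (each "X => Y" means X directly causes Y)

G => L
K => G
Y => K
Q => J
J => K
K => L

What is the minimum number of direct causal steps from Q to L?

3

Shortest chain: Q → J → K → L.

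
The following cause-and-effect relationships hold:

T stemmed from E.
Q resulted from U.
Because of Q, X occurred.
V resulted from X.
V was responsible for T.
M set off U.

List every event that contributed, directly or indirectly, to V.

M, Q, U, X

Immediate cause of V: X.
Further upstream: M, U, Q.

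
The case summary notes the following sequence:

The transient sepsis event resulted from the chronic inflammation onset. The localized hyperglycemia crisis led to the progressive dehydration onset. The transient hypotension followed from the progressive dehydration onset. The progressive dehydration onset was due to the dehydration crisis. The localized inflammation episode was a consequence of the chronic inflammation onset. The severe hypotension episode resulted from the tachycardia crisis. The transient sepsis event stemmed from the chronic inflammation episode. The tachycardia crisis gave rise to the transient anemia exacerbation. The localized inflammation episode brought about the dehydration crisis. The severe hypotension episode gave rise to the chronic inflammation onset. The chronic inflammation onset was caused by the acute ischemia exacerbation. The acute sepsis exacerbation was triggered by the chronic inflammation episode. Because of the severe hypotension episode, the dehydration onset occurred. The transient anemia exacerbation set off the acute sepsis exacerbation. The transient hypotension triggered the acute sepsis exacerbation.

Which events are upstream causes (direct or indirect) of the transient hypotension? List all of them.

Immediate cause of the transient hypotension: the progressive dehydration onset.
Further upstream: the tachycardia crisis, the severe hypotension episode, the acute ischemia exacerbation, the chronic inflammation onset, the localized hyperglycemia crisis, the localized inflammation episode, the dehydration crisis.

the acute ischemia exacerbation, the chronic inflammation onset, the dehydration crisis, the localized hyperglycemia crisis, the localized inflammation episode, the progressive dehydration onset, the severe hypotension episode, the tachycardia crisis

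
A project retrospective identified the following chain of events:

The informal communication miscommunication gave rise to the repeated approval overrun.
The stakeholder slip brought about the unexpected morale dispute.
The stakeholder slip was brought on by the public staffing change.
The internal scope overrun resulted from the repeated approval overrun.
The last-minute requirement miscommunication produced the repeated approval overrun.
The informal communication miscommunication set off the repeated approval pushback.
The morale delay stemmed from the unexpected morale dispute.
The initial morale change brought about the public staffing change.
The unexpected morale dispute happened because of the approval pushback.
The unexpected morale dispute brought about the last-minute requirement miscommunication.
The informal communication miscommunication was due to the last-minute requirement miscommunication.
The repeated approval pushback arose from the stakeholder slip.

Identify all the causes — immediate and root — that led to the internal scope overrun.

Immediate cause of the internal scope overrun: the repeated approval overrun.
Further upstream: the initial morale change, the public staffing change, the stakeholder slip, the unexpected morale dispute, the last-minute requirement miscommunication, the informal communication miscommunication, the approval pushback.

the approval pushback, the informal communication miscommunication, the initial morale change, the last-minute requirement miscommunication, the public staffing change, the repeated approval overrun, the stakeholder slip, the unexpected morale dispute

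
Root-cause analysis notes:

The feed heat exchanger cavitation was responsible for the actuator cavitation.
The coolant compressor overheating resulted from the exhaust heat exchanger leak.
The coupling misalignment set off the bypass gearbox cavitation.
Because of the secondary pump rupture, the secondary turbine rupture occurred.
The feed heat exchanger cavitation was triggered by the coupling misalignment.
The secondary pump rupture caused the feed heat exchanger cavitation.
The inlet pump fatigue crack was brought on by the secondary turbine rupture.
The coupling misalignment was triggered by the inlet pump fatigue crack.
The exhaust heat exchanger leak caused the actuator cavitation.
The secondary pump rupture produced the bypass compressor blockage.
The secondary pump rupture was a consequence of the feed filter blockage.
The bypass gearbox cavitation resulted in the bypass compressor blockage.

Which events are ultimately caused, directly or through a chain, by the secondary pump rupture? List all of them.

Direct effects: the secondary turbine rupture, the feed heat exchanger cavitation, the bypass compressor blockage.
2 steps out: the inlet pump fatigue crack, the actuator cavitation.
3 steps out: the coupling misalignment.
4 steps out: the bypass gearbox cavitation.
Not reachable from it: the exhaust heat exchanger leak, the feed filter blockage, the coolant compressor overheating.

the actuator cavitation, the bypass compressor blockage, the bypass gearbox cavitation, the coupling misalignment, the feed heat exchanger cavitation, the inlet pump fatigue crack, the secondary turbine rupture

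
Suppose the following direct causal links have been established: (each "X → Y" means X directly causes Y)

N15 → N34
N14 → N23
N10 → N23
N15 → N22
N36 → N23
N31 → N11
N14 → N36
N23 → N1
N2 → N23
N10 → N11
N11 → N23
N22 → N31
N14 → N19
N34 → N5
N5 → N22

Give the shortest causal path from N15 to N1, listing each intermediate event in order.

N15 → N22 → N31 → N11 → N23 → N1

N15 → N22
N22 → N31
N31 → N11
N11 → N23
N23 → N1
Length: 5 steps.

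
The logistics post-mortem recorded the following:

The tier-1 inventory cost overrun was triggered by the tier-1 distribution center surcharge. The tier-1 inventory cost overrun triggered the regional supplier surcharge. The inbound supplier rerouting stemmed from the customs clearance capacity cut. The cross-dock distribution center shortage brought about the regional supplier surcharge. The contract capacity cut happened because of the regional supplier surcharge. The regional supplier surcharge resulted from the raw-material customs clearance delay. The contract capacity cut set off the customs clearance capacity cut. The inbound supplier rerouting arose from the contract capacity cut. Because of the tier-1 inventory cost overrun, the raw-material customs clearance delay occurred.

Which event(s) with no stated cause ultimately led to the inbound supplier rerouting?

the cross-dock distribution center shortage, the tier-1 distribution center surcharge

Tracing upstream from the inbound supplier rerouting: the inbound supplier rerouting ← the contract capacity cut ← the regional supplier surcharge ← the tier-1 inventory cost overrun ← the tier-1 distribution center surcharge.
A separate upstream branch: the inbound supplier rerouting ← the contract capacity cut ← the regional supplier surcharge ← the cross-dock distribution center shortage.
Each of those chain origins has no stated cause.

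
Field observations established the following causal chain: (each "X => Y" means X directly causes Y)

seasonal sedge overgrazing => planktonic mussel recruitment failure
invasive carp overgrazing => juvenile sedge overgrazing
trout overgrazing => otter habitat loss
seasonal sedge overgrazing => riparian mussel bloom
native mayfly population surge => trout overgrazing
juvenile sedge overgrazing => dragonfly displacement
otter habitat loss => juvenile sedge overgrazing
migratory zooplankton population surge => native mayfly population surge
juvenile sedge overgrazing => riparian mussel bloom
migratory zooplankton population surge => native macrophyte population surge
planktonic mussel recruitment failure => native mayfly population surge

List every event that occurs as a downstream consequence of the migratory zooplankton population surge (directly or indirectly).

the dragonfly displacement, the juvenile sedge overgrazing, the native macrophyte population surge, the native mayfly population surge, the otter habitat loss, the riparian mussel bloom, the trout overgrazing

Direct effects: the native mayfly population surge, the native macrophyte population surge.
2 steps out: the trout overgrazing.
3 steps out: the otter habitat loss.
4 steps out: the juvenile sedge overgrazing.
5 steps out: the riparian mussel bloom, the dragonfly displacement.
Not reachable from it: the seasonal sedge overgrazing, the planktonic mussel recruitment failure, the invasive carp overgrazing.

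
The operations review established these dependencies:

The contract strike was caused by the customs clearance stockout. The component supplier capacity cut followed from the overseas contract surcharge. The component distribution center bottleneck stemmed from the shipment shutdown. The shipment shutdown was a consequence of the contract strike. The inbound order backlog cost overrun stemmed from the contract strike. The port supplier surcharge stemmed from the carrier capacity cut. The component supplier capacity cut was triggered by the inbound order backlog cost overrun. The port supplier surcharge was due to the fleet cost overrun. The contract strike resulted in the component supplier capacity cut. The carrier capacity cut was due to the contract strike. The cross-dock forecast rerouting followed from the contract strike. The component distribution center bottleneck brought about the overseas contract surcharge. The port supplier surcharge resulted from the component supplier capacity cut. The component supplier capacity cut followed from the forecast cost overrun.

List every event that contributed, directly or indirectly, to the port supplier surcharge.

Immediate causes of the port supplier surcharge: the carrier capacity cut, the fleet cost overrun, the component supplier capacity cut.
Further upstream: the customs clearance stockout, the contract strike, the shipment shutdown, the component distribution center bottleneck, the overseas contract surcharge, the forecast cost overrun, the inbound order backlog cost overrun.

the carrier capacity cut, the component distribution center bottleneck, the component supplier capacity cut, the contract strike, the customs clearance stockout, the fleet cost overrun, the forecast cost overrun, the inbound order backlog cost overrun, the overseas contract surcharge, the shipment shutdown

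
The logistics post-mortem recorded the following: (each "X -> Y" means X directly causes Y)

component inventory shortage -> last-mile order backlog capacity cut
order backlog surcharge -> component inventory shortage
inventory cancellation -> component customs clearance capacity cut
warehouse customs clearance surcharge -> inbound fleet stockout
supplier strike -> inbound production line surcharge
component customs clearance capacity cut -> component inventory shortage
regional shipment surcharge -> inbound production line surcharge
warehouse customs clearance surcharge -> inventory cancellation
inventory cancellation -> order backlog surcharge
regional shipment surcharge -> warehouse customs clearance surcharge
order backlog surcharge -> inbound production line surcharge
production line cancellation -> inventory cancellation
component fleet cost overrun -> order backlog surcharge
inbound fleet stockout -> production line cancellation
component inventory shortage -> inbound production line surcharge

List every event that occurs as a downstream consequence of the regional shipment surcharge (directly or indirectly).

the component customs clearance capacity cut, the component inventory shortage, the inbound fleet stockout, the inbound production line surcharge, the inventory cancellation, the last-mile order backlog capacity cut, the order backlog surcharge, the production line cancellation, the warehouse customs clearance surcharge

Direct effects: the warehouse customs clearance surcharge, the inbound production line surcharge.
2 steps out: the inbound fleet stockout, the inventory cancellation.
3 steps out: the production line cancellation, the order backlog surcharge, the component customs clearance capacity cut.
4 steps out: the component inventory shortage.
5 steps out: the last-mile order backlog capacity cut.
Not reachable from it: the supplier strike, the component fleet cost overrun.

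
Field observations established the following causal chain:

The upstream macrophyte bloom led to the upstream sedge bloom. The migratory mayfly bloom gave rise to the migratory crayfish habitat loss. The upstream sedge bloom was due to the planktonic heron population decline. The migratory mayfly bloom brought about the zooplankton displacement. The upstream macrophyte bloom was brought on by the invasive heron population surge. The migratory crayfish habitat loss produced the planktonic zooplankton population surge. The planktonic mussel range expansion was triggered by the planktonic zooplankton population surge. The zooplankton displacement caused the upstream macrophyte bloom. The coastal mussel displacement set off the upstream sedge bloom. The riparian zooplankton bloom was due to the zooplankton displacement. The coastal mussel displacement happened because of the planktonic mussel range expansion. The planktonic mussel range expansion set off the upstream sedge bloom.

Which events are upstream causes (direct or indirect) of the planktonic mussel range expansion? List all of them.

Immediate cause of the planktonic mussel range expansion: the planktonic zooplankton population surge.
Further upstream: the migratory mayfly bloom, the migratory crayfish habitat loss.

the migratory crayfish habitat loss, the migratory mayfly bloom, the planktonic zooplankton population surge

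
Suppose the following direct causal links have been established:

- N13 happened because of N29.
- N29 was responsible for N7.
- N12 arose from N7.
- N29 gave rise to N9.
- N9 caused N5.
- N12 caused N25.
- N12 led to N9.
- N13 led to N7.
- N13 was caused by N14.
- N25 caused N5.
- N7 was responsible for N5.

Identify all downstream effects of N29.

Direct effects: N13, N7, N9.
2 steps out: N12, N5.
3 steps out: N25.
Not reachable from it: N14.

N12, N13, N25, N5, N7, N9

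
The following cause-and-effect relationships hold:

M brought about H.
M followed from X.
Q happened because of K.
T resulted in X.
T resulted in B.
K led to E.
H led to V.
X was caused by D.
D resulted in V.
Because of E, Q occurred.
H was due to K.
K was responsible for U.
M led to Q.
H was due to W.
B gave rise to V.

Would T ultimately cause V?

Yes

There is a causal chain: T → B → V.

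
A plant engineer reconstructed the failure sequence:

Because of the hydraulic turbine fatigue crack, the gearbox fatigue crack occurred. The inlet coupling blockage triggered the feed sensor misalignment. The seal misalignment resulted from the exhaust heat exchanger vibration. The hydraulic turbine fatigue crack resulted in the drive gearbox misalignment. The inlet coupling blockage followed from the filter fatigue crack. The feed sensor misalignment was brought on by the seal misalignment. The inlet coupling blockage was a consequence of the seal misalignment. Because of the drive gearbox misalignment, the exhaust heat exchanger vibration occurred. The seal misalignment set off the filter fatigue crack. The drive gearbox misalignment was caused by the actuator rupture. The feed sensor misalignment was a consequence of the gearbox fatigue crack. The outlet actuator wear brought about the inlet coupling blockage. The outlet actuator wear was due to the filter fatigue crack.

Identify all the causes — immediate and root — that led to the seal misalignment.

the actuator rupture, the drive gearbox misalignment, the exhaust heat exchanger vibration, the hydraulic turbine fatigue crack

Immediate cause of the seal misalignment: the exhaust heat exchanger vibration.
Further upstream: the hydraulic turbine fatigue crack, the actuator rupture, the drive gearbox misalignment.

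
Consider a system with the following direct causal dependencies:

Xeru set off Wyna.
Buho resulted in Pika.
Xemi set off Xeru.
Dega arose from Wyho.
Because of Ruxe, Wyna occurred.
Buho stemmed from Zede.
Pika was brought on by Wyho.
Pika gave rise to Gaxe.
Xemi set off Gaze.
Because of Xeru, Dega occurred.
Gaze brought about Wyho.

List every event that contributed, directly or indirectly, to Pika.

Immediate causes of Pika: Buho, Wyho.
Further upstream: Xemi, Zede, Gaze.

Buho, Gaze, Wyho, Xemi, Zede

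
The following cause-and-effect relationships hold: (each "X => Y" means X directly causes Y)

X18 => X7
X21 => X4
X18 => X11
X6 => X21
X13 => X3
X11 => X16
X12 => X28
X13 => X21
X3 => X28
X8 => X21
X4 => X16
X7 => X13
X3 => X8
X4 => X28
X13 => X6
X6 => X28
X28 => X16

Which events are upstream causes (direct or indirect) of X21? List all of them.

Immediate causes of X21: X13, X6, X8.
Further upstream: X18, X7, X3.

X13, X18, X3, X6, X7, X8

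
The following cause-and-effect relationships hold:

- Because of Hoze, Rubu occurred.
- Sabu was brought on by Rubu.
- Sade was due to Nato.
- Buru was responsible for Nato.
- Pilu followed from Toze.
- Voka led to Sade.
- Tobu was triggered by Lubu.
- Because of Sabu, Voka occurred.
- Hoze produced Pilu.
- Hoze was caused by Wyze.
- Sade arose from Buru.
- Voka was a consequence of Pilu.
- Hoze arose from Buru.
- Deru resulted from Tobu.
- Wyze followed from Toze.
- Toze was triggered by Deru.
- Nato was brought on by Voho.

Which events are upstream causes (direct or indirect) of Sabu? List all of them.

Immediate cause of Sabu: Rubu.
Further upstream: Buru, Lubu, Tobu, Deru, Toze, Wyze, Hoze.

Buru, Deru, Hoze, Lubu, Rubu, Tobu, Toze, Wyze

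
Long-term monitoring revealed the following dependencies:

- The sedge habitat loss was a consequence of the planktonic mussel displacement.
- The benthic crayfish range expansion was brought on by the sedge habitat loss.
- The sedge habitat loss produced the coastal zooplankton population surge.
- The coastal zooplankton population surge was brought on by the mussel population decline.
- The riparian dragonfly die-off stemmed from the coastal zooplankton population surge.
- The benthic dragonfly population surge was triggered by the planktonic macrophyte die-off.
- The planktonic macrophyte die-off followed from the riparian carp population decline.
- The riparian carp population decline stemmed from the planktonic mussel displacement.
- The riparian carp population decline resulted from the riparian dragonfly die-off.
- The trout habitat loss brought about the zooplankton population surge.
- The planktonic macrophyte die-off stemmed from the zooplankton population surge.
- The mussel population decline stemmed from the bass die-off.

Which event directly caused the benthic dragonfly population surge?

the planktonic macrophyte die-off

Upstream contributors include the bass die-off, the planktonic mussel displacement, the trout habitat loss, the sedge habitat loss, the zooplankton population surge, the mussel population decline, the coastal zooplankton population surge, the riparian dragonfly die-off, the riparian carp population decline, but only the planktonic macrophyte die-off feeds directly into the benthic dragonfly population surge.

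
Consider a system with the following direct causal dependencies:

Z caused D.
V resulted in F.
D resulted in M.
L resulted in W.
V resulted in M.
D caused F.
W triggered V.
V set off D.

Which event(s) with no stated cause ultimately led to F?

L, Z

Tracing upstream from F: F ← D ← Z.
A separate upstream branch: F ← V ← W ← L.
Each of those chain origins has no stated cause.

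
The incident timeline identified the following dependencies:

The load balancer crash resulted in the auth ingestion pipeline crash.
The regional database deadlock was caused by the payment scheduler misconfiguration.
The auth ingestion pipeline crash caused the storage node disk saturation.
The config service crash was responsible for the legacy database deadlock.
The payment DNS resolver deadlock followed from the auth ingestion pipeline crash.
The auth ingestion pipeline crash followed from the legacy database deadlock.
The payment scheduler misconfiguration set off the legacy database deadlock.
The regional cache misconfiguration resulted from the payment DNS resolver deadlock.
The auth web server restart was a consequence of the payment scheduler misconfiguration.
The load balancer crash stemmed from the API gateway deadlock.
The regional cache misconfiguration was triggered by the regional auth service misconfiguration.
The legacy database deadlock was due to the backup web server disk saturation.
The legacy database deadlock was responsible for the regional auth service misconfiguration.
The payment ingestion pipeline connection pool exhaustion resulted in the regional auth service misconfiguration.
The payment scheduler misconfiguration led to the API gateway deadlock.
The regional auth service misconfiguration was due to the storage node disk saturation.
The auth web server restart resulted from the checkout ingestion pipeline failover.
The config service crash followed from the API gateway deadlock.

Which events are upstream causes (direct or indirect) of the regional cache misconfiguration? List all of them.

the API gateway deadlock, the auth ingestion pipeline crash, the backup web server disk saturation, the config service crash, the legacy database deadlock, the load balancer crash, the payment DNS resolver deadlock, the payment ingestion pipeline connection pool exhaustion, the payment scheduler misconfiguration, the regional auth service misconfiguration, the storage node disk saturation

Immediate causes of the regional cache misconfiguration: the payment DNS resolver deadlock, the regional auth service misconfiguration.
Further upstream: the payment scheduler misconfiguration, the API gateway deadlock, the config service crash, the payment ingestion pipeline connection pool exhaustion, the backup web server disk saturation, the legacy database deadlock, the load balancer crash, the auth ingestion pipeline crash, the storage node disk saturation.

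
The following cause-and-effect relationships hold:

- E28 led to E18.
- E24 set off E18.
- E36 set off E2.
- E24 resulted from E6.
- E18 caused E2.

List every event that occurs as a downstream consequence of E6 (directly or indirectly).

E18, E2, E24

Direct effects: E24.
2 steps out: E18.
3 steps out: E2.
Not reachable from it: E28, E36.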